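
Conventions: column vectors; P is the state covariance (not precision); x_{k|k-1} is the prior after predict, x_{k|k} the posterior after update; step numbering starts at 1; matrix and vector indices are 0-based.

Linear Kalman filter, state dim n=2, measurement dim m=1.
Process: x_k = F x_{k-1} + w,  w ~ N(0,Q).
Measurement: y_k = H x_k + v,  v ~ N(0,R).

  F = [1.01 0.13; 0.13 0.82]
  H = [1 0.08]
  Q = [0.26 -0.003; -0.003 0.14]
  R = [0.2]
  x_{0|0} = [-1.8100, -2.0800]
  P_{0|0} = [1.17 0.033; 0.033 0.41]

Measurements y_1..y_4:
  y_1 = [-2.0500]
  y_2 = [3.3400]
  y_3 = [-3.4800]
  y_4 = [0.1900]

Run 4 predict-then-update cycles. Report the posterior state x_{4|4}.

step 1: x^-=[-2.0985, -1.9409]  P^-=[1.4691 0.2222; 0.2222 0.4425]  S=[1.7075]  K=[0.8708; 0.1509]  nu=[0.2038]  x^+=[-1.9211, -1.9102]  P^+=[0.1743 -0.0021; -0.0021 0.4036]
step 2: x^-=[-2.1886, -1.8161]  P^-=[0.4441 0.0611; 0.0611 0.4139]  S=[0.6565]  K=[0.6839; 0.1435]  nu=[5.6739]  x^+=[1.6917, -1.0016]  P^+=[0.1370 -0.0033; -0.0033 0.4004]
step 3: x^-=[1.5784, -0.6014]  P^-=[0.4057 0.0549; 0.0549 0.4108]  S=[0.6171]  K=[0.6645; 0.1422]  nu=[-5.0103]  x^+=[-1.7511, -1.3137]  P^+=[0.1332 -0.0034; -0.0034 0.3983]
step 4: x^-=[-1.9394, -1.3049]  P^-=[0.4017 0.0540; 0.0540 0.4094]  S=[0.6130]  K=[0.6624; 0.1416]  nu=[2.2338]  x^+=[-0.4598, -0.9886]  P^+=[0.1328 -0.0034; -0.0034 0.3971]

x_post = [-0.4598, -0.9886]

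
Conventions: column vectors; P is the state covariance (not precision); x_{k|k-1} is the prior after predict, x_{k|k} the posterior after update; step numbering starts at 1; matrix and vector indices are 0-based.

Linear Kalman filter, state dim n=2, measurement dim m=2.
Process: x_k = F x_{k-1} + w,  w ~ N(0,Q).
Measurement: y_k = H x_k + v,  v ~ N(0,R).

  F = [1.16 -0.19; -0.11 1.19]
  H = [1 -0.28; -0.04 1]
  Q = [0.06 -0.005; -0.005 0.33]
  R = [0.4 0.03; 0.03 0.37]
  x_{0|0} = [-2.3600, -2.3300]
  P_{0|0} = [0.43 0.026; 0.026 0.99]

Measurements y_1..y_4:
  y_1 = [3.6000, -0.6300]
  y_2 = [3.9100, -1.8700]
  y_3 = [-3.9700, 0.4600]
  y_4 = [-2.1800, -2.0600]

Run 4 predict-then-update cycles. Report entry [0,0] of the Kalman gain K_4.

K[0,0] = 0.4098

step 1: x^-=[-2.2949, -2.5131]  P^-=[0.6629 -0.2473; -0.2473 1.7303]  S=[1.3370 -0.7311; -0.7311 2.1212]  K=[0.5878 0.0735; -0.1217 0.7785]  nu=[5.1912, 1.7913]  x^+=[0.8880, -1.7502]  P^+=[0.2527 0.0549; 0.0549 0.2866]
step 2: x^-=[1.3626, -2.1804]  P^-=[0.3862 -0.0251; -0.0251 0.7245]  S=[0.8570 -0.2136; -0.2136 1.0971]  K=[0.4725 0.0551; -0.1063 0.6406]  nu=[1.9369, 0.3649]  x^+=[2.2979, -2.1525]  P^+=[0.2026 0.0427; 0.0427 0.2355]
step 3: x^-=[3.0745, -2.8142]  P^-=[0.3223 -0.0243; -0.0243 0.6548]  S=[0.7873 -0.1908; -0.1908 1.0273]  K=[0.4286 0.0434; -0.1142 0.6172]  nu=[-7.8325, 3.3972]  x^+=[-0.1349, 0.1768]  P^+=[0.1829 0.0362; 0.0362 0.2264]
step 4: x^-=[-0.1901, 0.2252]  P^-=[0.2983 -0.0288; -0.0288 0.6433]  S=[0.7648 -0.1911; -0.1911 1.0161]  K=[0.4098 0.0370; -0.1203 0.6116]  nu=[-1.9269, -2.2928]  x^+=[-1.0646, -0.9454]  P^+=[0.1743 0.0330; 0.0330 0.2240]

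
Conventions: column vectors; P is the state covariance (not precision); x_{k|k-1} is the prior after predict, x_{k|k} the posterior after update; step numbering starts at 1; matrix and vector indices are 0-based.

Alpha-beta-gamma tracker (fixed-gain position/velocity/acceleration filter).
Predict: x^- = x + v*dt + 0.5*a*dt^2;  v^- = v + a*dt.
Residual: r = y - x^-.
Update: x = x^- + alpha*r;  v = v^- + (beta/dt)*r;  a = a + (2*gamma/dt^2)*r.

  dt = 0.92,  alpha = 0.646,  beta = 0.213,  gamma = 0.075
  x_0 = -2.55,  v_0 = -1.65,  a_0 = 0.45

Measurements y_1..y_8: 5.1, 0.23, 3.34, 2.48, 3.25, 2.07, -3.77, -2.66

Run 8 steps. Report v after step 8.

step 1: x_pred=-3.8776  r=8.9776  x^+=1.9219  v^+=0.8425  a^+=2.0410
step 2: x_pred=3.5608  r=-3.3308  x^+=1.4091  v^+=1.9491  a^+=1.4507
step 3: x_pred=3.8162  r=-0.4762  x^+=3.5086  v^+=3.1735  a^+=1.3663
step 4: x_pred=7.0064  r=-4.5264  x^+=4.0824  v^+=3.3826  a^+=0.5642
step 5: x_pred=7.4331  r=-4.1831  x^+=4.7308  v^+=2.9331  a^+=-0.1772
step 6: x_pred=7.3543  r=-5.2843  x^+=3.9406  v^+=1.5467  a^+=-1.1137
step 7: x_pred=4.8923  r=-8.6623  x^+=-0.7036  v^+=-1.4834  a^+=-2.6488
step 8: x_pred=-3.1892  r=0.5292  x^+=-2.8474  v^+=-3.7978  a^+=-2.5550

v_post = -3.7978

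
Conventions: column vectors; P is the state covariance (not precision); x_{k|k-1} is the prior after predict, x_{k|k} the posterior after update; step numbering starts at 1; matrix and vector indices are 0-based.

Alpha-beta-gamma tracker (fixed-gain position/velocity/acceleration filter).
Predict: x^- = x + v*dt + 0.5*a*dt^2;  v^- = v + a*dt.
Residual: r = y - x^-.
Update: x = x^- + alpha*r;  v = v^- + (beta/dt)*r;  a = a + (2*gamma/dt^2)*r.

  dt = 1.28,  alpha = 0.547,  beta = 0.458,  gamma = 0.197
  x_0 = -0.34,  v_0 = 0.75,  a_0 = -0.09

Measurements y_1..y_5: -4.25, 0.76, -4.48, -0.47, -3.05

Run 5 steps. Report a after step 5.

a_post = 0.6770

step 1: x_pred=0.5463  r=-4.7963  x^+=-2.0773  v^+=-1.0814  a^+=-1.2434
step 2: x_pred=-4.4800  r=5.2400  x^+=-1.6137  v^+=-0.7980  a^+=0.0167
step 3: x_pred=-2.6214  r=-1.8586  x^+=-3.6381  v^+=-1.4416  a^+=-0.4302
step 4: x_pred=-5.8358  r=5.3658  x^+=-2.9007  v^+=-0.0723  a^+=0.8601
step 5: x_pred=-2.2887  r=-0.7613  x^+=-2.7051  v^+=0.7562  a^+=0.6770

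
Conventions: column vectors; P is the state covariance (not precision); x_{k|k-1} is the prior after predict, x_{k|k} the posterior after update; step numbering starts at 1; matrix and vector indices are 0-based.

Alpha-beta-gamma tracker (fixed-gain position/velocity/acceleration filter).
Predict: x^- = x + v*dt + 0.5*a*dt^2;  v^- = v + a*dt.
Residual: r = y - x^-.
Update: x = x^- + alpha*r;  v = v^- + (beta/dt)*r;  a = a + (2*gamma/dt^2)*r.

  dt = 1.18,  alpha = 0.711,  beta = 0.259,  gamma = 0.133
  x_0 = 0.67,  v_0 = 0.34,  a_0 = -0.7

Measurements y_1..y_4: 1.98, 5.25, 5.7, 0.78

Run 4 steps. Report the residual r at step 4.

step 1: x_pred=0.5839  r=1.3961  x^+=1.5765  v^+=-0.1796  a^+=-0.4333
step 2: x_pred=1.0630  r=4.1870  x^+=4.0400  v^+=0.2282  a^+=0.3666
step 3: x_pred=4.5644  r=1.1356  x^+=5.3718  v^+=0.9100  a^+=0.5835
step 4: x_pred=6.8519  r=-6.0719  x^+=2.5348  v^+=0.2658  a^+=-0.5764

resid = -6.0719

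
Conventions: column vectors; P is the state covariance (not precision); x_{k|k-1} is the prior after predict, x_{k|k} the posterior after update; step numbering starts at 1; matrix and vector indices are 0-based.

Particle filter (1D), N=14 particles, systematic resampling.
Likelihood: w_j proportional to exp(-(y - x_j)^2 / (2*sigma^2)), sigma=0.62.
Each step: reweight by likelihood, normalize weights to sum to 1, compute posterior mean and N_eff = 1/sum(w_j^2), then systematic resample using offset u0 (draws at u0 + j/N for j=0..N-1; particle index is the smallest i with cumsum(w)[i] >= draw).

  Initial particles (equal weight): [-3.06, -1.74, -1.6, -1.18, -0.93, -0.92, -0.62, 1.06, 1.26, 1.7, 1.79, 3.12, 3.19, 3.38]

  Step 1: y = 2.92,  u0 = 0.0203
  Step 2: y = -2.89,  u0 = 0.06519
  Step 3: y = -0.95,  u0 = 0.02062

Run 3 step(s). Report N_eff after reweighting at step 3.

N_eff = 13.2133

step 1: w=[0.0000, 0.0000, 0.0000, 0.0000, 0.0000, 0.0000, 0.0000, 0.0037, 0.0093, 0.0482, 0.0635, 0.3173, 0.3041, 0.2539]  mean=3.0294  Neff=3.7869  idx=[9, 10, 11, 11, 11, 11, 12, 12, 12, 12, 12, 13, 13, 13]
step 2: w=[0.7475, 0.2525, 0.0000, 0.0000, 0.0000, 0.0000, 0.0000, 0.0000, 0.0000, 0.0000, 0.0000, 0.0000, 0.0000, 0.0000]  mean=1.7227  Neff=1.6065  idx=[0, 0, 0, 0, 0, 0, 0, 0, 0, 0, 1, 1, 1, 1]
step 3: w=[0.0825, 0.0825, 0.0825, 0.0825, 0.0825, 0.0825, 0.0825, 0.0825, 0.0825, 0.0825, 0.0439, 0.0439, 0.0439, 0.0439]  mean=1.7158  Neff=13.2133  idx=[0, 1, 1, 2, 3, 4, 5, 6, 7, 8, 8, 9, 11, 12]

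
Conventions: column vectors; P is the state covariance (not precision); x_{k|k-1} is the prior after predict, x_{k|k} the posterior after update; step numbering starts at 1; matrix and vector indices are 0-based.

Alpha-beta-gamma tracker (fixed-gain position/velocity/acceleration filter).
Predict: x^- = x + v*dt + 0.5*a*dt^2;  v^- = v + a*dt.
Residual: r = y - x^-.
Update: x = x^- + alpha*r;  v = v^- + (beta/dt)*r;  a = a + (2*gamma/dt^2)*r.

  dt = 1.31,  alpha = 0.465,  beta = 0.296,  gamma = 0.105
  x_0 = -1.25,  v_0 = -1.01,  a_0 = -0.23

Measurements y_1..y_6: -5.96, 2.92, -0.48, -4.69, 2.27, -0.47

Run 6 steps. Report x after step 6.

step 1: x_pred=-2.7705  r=-3.1895  x^+=-4.2536  v^+=-2.0320  a^+=-0.6203
step 2: x_pred=-7.4478  r=10.3678  x^+=-2.6267  v^+=-0.5020  a^+=0.6484
step 3: x_pred=-2.7280  r=2.2480  x^+=-1.6827  v^+=0.8554  a^+=0.9235
step 4: x_pred=0.2303  r=-4.9203  x^+=-2.0576  v^+=0.9534  a^+=0.3214
step 5: x_pred=-0.5329  r=2.8029  x^+=0.7704  v^+=2.0077  a^+=0.6644
step 6: x_pred=3.9706  r=-4.4406  x^+=1.9057  v^+=1.8747  a^+=0.1210

x_post = 1.9057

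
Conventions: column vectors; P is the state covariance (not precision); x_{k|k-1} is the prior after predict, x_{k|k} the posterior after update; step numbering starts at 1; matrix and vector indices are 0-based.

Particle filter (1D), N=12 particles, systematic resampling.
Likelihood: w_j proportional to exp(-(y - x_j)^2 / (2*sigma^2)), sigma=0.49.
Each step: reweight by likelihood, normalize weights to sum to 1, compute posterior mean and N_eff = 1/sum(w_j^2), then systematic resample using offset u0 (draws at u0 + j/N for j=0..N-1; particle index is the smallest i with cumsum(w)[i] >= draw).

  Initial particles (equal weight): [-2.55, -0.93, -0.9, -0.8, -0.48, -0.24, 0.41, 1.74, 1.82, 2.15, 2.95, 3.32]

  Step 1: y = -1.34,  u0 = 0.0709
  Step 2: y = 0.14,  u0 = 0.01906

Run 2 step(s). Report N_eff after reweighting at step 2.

N_eff = 6.1870

step 1: w=[0.0210, 0.3116, 0.2955, 0.2409, 0.0948, 0.0356, 0.0008, 0.0000, 0.0000, 0.0000, 0.0000, 0.0000]  mean=-0.8556  Neff=3.9511  idx=[1, 1, 1, 1, 2, 2, 2, 3, 3, 3, 4, 5]
step 2: w=[0.0392, 0.0392, 0.0392, 0.0392, 0.0447, 0.0447, 0.0447, 0.0676, 0.0676, 0.0676, 0.1911, 0.3150]  mean=-0.5962  Neff=6.1870  idx=[0, 2, 4, 6, 7, 9, 10, 10, 11, 11, 11, 11]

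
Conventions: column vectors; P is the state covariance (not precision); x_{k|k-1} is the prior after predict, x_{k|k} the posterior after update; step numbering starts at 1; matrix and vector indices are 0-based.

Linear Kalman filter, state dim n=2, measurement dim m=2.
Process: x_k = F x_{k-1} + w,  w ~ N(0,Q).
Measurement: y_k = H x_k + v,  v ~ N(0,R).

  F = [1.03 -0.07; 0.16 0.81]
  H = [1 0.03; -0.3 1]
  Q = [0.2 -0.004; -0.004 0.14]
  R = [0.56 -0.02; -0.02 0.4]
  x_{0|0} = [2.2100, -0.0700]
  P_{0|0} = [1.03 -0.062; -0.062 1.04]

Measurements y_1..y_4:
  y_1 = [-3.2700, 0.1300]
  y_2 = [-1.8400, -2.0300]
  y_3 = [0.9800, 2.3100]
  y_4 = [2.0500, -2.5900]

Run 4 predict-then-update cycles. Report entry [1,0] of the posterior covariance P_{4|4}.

P_post[1,0] = 0.0473

step 1: x^-=[2.2812, 0.2969]  P^-=[1.3068 0.0557; 0.0557 0.8326]  S=[1.8709 -0.3318; -0.3318 1.3168]  K=[0.6847 -0.0829; 0.1602 0.6600]  nu=[-5.5601, 0.5175]  x^+=[-1.5686, -0.2523]  P^+=[0.3830 0.0681; 0.0681 0.2812]
step 2: x^-=[-1.5980, -0.4553]  P^-=[0.5979 0.0992; 0.0992 0.3520]  S=[1.1642 -0.0905; -0.0905 0.7462]  K=[0.5126 -0.0453; 0.1291 0.4474]  nu=[-0.2284, -2.0540]  x^+=[-1.6221, -1.4038]  P^+=[0.2863 0.0575; 0.0575 0.1936]
step 3: x^-=[-1.5725, -1.3966]  P^-=[0.4963 0.0795; 0.0795 0.2893]  S=[1.0614 -0.0814; -0.0814 0.6862]  K=[0.4664 -0.0458; 0.1138 0.4003]  nu=[2.5944, 3.2349]  x^+=[-0.5105, 0.1935]  P^+=[0.2606 0.0505; 0.0505 0.1730]
step 4: x^-=[-0.5394, 0.0751]  P^-=[0.4700 0.0707; 0.0707 0.2733]  S=[1.0345 -0.0827; -0.0827 0.6731]  K=[0.4525 -0.0488; 0.1073 0.3876]  nu=[2.5871, -2.8269]  x^+=[0.7692, -0.7431]  P^+=[0.2529 0.0473; 0.0473 0.1671]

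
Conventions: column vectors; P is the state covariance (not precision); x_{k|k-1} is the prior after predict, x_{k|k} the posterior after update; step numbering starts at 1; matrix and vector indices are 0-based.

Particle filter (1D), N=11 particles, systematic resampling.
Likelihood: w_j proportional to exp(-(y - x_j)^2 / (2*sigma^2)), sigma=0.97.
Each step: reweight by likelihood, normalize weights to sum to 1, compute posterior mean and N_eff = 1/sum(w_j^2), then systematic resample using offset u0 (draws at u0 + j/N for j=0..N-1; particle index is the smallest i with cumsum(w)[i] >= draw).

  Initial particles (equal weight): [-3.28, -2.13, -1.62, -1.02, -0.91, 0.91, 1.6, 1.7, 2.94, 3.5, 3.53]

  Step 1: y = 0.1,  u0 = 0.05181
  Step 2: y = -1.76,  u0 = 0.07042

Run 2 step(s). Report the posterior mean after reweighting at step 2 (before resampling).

step 1: w=[0.0009, 0.0268, 0.0781, 0.1931, 0.2187, 0.2654, 0.1138, 0.0965, 0.0052, 0.0008, 0.0007]  mean=0.0258  Neff=5.4144  idx=[2, 3, 3, 4, 4, 4, 5, 5, 5, 6, 7]
step 2: w=[0.2151, 0.1625, 0.1625, 0.1481, 0.1481, 0.1481, 0.0049, 0.0049, 0.0049, 0.0005, 0.0004]  mean=-1.0693  Neff=6.0630  idx=[0, 0, 1, 1, 2, 2, 3, 4, 4, 5, 5]

post_mean = -1.0693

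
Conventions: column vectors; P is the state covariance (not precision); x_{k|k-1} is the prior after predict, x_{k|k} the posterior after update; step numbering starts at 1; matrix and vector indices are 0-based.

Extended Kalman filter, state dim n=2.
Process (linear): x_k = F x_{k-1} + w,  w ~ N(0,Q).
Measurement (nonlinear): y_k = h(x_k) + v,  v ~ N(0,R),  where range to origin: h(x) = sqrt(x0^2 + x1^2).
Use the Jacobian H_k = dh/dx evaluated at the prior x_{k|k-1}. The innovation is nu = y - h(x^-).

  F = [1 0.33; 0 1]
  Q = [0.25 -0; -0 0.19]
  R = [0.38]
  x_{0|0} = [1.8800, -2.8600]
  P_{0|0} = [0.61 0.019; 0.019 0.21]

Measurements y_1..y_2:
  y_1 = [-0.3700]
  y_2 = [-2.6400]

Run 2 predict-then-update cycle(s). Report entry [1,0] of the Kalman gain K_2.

K[1,0] = -0.4864

step 1: x^-=[0.9362, -2.8600]  P^-=[0.8954 0.0883; 0.0883 0.4000]  H_jac=[0.3111 -0.9504]  S=[0.7757]  K=[0.2509; -0.4546]  nu=[-3.3793]  x^+=[0.0883, -1.3236]  P^+=[0.8466 0.1768; 0.1768 0.2397]
step 2: x^-=[-0.3485, -1.3236]  P^-=[1.2394 0.2559; 0.2559 0.4297]  H_jac=[-0.2546 -0.9670]  S=[0.9882]  K=[-0.5698; -0.4864]  nu=[-4.0087]  x^+=[1.9355, 0.6263]  P^+=[0.9186 -0.0180; -0.0180 0.1959]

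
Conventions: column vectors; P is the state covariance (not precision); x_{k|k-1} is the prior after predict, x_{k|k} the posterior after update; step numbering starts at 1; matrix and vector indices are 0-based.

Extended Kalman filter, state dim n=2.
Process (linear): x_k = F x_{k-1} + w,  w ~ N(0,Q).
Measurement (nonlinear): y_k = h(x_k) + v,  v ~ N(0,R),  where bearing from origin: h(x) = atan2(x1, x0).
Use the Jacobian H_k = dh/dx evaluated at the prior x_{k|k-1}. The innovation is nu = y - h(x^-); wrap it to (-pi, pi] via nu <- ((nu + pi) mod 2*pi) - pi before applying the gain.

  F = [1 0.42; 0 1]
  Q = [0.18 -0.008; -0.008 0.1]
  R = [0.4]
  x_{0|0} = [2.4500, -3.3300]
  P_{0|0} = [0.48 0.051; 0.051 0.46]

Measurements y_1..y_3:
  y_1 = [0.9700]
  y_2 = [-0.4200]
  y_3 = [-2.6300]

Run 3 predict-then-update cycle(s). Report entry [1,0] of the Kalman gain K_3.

step 1: x^-=[1.0514, -3.3300]  P^-=[0.7840 0.2362; 0.2362 0.5600]  H_jac=[0.2731 0.0862]  S=[0.4737]  K=[0.4949; 0.2381]  nu=[2.2350]  x^+=[2.1575, -2.7979]  P^+=[0.6680 0.1804; 0.1804 0.5331]
step 2: x^-=[0.9823, -2.7979]  P^-=[1.0935 0.3963; 0.3963 0.6331]  H_jac=[0.3182 0.1117]  S=[0.5468]  K=[0.7173; 0.3600]  nu=[0.8131]  x^+=[1.5656, -2.5052]  P^+=[0.8122 0.2551; 0.2551 0.5623]
step 3: x^-=[0.5134, -2.5052]  P^-=[1.3057 0.4833; 0.4833 0.6623]  H_jac=[0.3831 0.0785]  S=[0.6248]  K=[0.8613; 0.3796]  nu=[-1.2613]  x^+=[-0.5730, -2.9840]  P^+=[0.8422 0.2790; 0.2790 0.5723]

K[1,0] = 0.3796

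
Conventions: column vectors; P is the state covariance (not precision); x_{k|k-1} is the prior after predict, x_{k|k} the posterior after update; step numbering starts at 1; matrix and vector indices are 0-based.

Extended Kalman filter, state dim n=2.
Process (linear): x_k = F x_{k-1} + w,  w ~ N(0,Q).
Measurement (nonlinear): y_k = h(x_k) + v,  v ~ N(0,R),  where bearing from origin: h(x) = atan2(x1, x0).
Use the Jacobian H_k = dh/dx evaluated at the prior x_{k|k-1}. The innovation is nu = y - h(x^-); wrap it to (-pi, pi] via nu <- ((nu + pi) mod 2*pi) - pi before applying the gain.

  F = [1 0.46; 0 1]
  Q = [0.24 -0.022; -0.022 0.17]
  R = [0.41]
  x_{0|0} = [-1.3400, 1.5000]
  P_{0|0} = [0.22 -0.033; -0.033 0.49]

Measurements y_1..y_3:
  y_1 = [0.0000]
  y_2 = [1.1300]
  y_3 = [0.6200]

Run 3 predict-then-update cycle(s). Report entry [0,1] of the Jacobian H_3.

H_jac[0,1] = 0.2191

step 1: x^-=[-0.6500, 1.5000]  P^-=[0.5333 0.1704; 0.1704 0.6600]  H_jac=[-0.5613 -0.2432]  S=[0.6636]  K=[-0.5136; -0.3860]  nu=[-1.9797]  x^+=[0.3667, 2.2642]  P^+=[0.3583 0.0388; 0.0388 0.5611]
step 2: x^-=[1.4082, 2.2642]  P^-=[0.7528 0.2750; 0.2750 0.7311]  H_jac=[-0.3185 0.1981]  S=[0.4803]  K=[-0.3857; 0.1192]  nu=[0.1156]  x^+=[1.3636, 2.2780]  P^+=[0.6813 0.2970; 0.2970 0.7243]
step 3: x^-=[2.4115, 2.2780]  P^-=[1.3479 0.6082; 0.6082 0.8943]  H_jac=[-0.2070 0.2191]  S=[0.4555]  K=[-0.3199; 0.1538]  nu=[-0.1369]  x^+=[2.4553, 2.2570]  P^+=[1.3012 0.6306; 0.6306 0.8835]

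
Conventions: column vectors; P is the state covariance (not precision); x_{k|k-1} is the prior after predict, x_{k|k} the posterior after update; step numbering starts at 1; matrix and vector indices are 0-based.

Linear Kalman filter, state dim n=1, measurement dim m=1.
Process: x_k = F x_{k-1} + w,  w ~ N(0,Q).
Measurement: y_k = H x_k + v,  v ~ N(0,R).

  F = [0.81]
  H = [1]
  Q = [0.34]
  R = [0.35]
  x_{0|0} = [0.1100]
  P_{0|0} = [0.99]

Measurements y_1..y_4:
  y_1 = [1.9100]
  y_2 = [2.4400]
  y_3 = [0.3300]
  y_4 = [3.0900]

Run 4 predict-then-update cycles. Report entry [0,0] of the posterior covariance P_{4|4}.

P_post[0,0] = 0.2010

step 1: x^-=[0.0891]  P^-=[0.9895]  S=[1.3395]  K=[0.7387]  nu=[1.8209]  x^+=[1.4342]  P^+=[0.2586]
step 2: x^-=[1.1617]  P^-=[0.5096]  S=[0.8596]  K=[0.5929]  nu=[1.2783]  x^+=[1.9196]  P^+=[0.2075]
step 3: x^-=[1.5548]  P^-=[0.4761]  S=[0.8261]  K=[0.5763]  nu=[-1.2248]  x^+=[0.8489]  P^+=[0.2017]
step 4: x^-=[0.6876]  P^-=[0.4723]  S=[0.8223]  K=[0.5744]  nu=[2.4024]  x^+=[2.0675]  P^+=[0.2010]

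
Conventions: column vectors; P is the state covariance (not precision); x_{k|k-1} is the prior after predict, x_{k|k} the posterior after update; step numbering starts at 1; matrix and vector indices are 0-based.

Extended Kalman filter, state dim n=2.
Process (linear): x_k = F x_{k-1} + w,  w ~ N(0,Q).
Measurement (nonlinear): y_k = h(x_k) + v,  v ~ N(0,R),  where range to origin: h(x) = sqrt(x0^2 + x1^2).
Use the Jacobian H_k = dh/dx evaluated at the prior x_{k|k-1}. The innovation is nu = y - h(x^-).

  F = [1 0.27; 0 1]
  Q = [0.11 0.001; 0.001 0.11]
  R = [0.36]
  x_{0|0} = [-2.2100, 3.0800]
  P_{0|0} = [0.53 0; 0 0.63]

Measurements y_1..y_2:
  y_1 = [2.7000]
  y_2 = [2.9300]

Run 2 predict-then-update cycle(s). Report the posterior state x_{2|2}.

x_post = [-0.5322, 2.7719]

step 1: x^-=[-1.3784, 3.0800]  P^-=[0.6859 0.1711; 0.1711 0.7400]  H_jac=[-0.4085 0.9128]  S=[0.9634]  K=[-0.1287; 0.6286]  nu=[-0.6744]  x^+=[-1.2916, 2.6561]  P^+=[0.6700 0.2491; 0.2491 0.3594]
step 2: x^-=[-0.5744, 2.6561]  P^-=[0.9406 0.3471; 0.3471 0.4694]  H_jac=[-0.2114 0.9774]  S=[0.7070]  K=[0.1986; 0.5451]  nu=[0.2125]  x^+=[-0.5322, 2.7719]  P^+=[0.9128 0.2705; 0.2705 0.2593]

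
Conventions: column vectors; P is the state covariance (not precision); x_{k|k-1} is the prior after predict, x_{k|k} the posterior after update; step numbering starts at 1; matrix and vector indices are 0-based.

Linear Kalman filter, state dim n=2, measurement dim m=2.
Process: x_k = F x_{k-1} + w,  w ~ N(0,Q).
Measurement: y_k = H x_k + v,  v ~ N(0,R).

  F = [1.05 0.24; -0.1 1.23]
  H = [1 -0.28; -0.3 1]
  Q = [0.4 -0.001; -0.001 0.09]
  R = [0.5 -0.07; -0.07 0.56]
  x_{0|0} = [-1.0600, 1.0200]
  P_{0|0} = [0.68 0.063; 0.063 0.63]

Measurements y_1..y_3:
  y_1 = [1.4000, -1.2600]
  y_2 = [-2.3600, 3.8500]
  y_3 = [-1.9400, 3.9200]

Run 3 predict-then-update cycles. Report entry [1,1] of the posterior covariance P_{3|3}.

step 1: x^-=[-0.8682, 1.3606]  P^-=[1.2177 0.1934; 0.1934 1.0344]  S=[1.6905 -0.5153; -0.5153 1.5880]  K=[0.7272 0.1277; 0.1448 0.6619]  nu=[2.6492, -2.8811]  x^+=[0.6903, -0.1626]  P^+=[0.3935 0.1387; 0.1387 0.4021]
step 2: x^-=[0.6858, -0.2690]  P^-=[0.9269 0.2522; 0.2522 0.6682]  S=[1.3381 -0.2618; -0.2618 1.1603]  K=[0.6649 0.1277; 0.1554 0.5457]  nu=[-3.1212, 4.3248]  x^+=[-0.8372, 1.6061]  P^+=[0.3608 0.1332; 0.1332 0.3347]
step 3: x^-=[-0.4936, 2.0592]  P^-=[0.8842 0.2288; 0.2288 0.5672]  S=[1.3006 -0.2461; -0.2461 1.0695]  K=[0.6526 0.1160; 0.1485 0.5003]  nu=[-0.8698, 1.7127]  x^+=[-0.8625, 2.7870]  P^+=[0.3532 0.1253; 0.1253 0.3074]

P_post[1,1] = 0.3074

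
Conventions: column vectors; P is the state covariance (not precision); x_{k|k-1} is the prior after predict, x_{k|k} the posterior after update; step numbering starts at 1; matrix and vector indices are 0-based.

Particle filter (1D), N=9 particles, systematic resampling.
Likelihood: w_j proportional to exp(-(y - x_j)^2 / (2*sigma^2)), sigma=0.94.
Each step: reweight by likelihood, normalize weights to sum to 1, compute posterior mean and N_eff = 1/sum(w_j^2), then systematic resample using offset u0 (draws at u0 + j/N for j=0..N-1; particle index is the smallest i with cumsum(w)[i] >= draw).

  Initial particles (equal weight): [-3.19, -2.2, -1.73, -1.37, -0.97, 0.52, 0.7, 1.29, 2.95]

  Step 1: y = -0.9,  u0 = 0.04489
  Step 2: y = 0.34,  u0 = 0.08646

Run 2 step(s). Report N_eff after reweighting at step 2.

step 1: w=[0.0142, 0.1064, 0.1874, 0.2442, 0.2760, 0.0884, 0.0650, 0.0183, 0.0001]  mean=-1.0905  Neff=5.1331  idx=[1, 2, 2, 3, 3, 4, 4, 4, 6]
step 2: w=[0.0098, 0.0334, 0.0334, 0.0721, 0.0721, 0.1429, 0.1429, 0.1429, 0.3506]  mean=-0.5050  Neff=5.0794  idx=[3, 4, 5, 6, 7, 7, 8, 8, 8]

N_eff = 5.0794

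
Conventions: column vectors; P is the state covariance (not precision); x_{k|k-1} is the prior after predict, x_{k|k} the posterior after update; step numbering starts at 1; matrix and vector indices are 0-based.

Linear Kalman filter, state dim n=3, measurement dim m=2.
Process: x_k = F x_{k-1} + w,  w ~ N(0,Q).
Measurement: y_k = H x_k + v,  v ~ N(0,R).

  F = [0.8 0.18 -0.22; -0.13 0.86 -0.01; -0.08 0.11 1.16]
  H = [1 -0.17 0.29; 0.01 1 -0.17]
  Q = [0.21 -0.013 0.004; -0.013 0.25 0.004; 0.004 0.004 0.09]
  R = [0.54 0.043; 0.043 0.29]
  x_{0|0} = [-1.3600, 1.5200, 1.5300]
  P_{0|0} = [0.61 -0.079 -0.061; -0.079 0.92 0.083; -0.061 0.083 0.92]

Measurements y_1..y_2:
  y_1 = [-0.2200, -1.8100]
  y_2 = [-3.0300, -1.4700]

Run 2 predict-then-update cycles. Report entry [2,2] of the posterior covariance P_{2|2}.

step 1: x^-=[-1.1510, 1.4687, 2.0508]  P^-=[0.6669 -0.0016 -0.2998; -0.0016 0.9569 0.1851; -0.2998 0.1851 1.3769]  S=[1.1588 -0.0734; -0.0734 1.2248]  K=[0.5055 0.0760; -0.0478 0.7527; 0.0562 -0.0390]  nu=[0.5859, -2.9186]  x^+=[-1.0766, -0.7561, 2.1977]  P^+=[0.3693 -0.0160 -0.3302; -0.0160 0.2551 0.2275; -0.3302 0.2275 1.3710]
step 2: x^-=[-1.4809, -0.5323, 2.5523]  P^-=[0.6146 -0.0698 -0.6359; -0.0698 0.4438 0.2936; -0.6359 0.2936 2.0599]  S=[0.9666 0.0023; 0.0023 0.6944]  K=[0.4572 0.0625; -0.0636 0.5665; -0.0913 -0.0903]  nu=[-2.3797, -0.4890]  x^+=[-2.5994, -0.6580, 2.8137]  P^+=[0.4097 -0.0669 -0.5916; -0.0669 0.2172 0.3236; -0.5916 0.3236 2.0462]

P_post[2,2] = 2.0462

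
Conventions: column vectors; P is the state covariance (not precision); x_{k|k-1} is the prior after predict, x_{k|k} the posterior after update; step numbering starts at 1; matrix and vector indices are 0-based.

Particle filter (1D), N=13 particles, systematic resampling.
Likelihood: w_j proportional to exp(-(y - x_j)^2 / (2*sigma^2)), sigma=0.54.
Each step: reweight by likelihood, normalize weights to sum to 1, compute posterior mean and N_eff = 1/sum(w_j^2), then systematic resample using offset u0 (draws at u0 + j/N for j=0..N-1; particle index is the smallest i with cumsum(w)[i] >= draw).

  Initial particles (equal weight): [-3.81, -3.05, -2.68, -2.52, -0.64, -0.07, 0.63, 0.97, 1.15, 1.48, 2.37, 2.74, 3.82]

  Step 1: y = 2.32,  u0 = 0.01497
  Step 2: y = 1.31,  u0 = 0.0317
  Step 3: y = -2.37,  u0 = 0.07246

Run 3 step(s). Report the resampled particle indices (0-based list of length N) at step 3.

resampled_idx = [0, 0, 0, 0, 1, 1, 1, 1, 2, 2, 2, 2, 2]

step 1: w=[0.0000, 0.0000, 0.0000, 0.0000, 0.0000, 0.0000, 0.0034, 0.0200, 0.0434, 0.1355, 0.4524, 0.3357, 0.0096]  mean=2.3006  Neff=2.9578  idx=[7, 9, 9, 10, 10, 10, 10, 10, 10, 11, 11, 11, 11]
step 2: w=[0.2206, 0.2560, 0.2560, 0.0392, 0.0392, 0.0392, 0.0392, 0.0392, 0.0392, 0.0081, 0.0081, 0.0081, 0.0081]  mean=1.6174  Neff=5.2847  idx=[0, 0, 0, 1, 1, 1, 2, 2, 2, 2, 4, 6, 8]
step 3: w=[0.3319, 0.3319, 0.3319, 0.0006, 0.0006, 0.0006, 0.0006, 0.0006, 0.0006, 0.0006, 0.0000, 0.0000, 0.0000]  mean=0.9722  Neff=3.0261  idx=[0, 0, 0, 0, 1, 1, 1, 1, 2, 2, 2, 2, 2]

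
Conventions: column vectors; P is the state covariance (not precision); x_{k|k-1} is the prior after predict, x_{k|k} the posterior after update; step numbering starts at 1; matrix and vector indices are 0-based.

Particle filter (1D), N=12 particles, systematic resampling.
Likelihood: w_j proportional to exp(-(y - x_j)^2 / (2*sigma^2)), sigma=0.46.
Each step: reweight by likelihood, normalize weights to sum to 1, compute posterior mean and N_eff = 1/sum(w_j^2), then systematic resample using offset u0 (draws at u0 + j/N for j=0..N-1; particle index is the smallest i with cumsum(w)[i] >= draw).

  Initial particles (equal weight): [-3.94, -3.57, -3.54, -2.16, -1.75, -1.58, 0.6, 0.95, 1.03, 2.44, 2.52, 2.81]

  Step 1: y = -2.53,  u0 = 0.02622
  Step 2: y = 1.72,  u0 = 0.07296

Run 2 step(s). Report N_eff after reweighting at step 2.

N_eff = 1.2708

step 1: w=[0.0073, 0.0618, 0.0715, 0.5761, 0.1891, 0.0944, 0.0000, 0.0000, 0.0000, 0.0000, 0.0000, 0.0000]  mean=-2.2264  Neff=2.5943  idx=[1, 2, 3, 3, 3, 3, 3, 3, 3, 4, 4, 5]
step 2: w=[0.0000, 0.0000, 0.0000, 0.0000, 0.0000, 0.0000, 0.0000, 0.0000, 0.0000, 0.0582, 0.0582, 0.8832]  mean=-1.6000  Neff=1.2708  idx=[10, 11, 11, 11, 11, 11, 11, 11, 11, 11, 11, 11]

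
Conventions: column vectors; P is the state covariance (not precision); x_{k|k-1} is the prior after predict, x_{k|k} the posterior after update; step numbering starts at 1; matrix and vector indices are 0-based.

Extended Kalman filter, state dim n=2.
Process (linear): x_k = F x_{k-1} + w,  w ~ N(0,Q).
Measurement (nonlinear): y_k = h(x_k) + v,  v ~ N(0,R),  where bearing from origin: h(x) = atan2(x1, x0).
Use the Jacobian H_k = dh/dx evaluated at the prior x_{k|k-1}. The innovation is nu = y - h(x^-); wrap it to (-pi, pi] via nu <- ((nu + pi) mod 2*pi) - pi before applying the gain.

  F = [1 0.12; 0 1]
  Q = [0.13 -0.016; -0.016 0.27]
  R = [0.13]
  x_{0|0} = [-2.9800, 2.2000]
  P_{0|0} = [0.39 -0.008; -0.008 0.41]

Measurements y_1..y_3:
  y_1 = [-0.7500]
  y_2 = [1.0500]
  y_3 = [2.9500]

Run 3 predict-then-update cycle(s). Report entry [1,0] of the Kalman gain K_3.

step 1: x^-=[-2.7160, 2.2000]  P^-=[0.5240 0.0252; 0.0252 0.6800]  H_jac=[-0.1801 -0.2223]  S=[0.1826]  K=[-0.5474; -0.8527]  nu=[3.0724]  x^+=[-4.3978, -0.4198]  P^+=[0.4693 -0.0600; -0.0600 0.5472]
step 2: x^-=[-4.4481, -0.4198]  P^-=[0.5927 -0.0104; -0.0104 0.8172]  H_jac=[0.0210 -0.2228]  S=[0.1709]  K=[0.0864; -1.0666]  nu=[-2.1857]  x^+=[-4.6371, 1.9115]  P^+=[0.5915 0.0054; 0.0054 0.6228]
step 3: x^-=[-4.4077, 1.9115]  P^-=[0.7317 0.0641; 0.0641 0.8928]  H_jac=[-0.0828 -0.1910]  S=[0.1696]  K=[-0.4295; -1.0365]  nu=[0.2176]  x^+=[-4.5011, 1.6859]  P^+=[0.7004 -0.0114; -0.0114 0.7106]

K[1,0] = -1.0365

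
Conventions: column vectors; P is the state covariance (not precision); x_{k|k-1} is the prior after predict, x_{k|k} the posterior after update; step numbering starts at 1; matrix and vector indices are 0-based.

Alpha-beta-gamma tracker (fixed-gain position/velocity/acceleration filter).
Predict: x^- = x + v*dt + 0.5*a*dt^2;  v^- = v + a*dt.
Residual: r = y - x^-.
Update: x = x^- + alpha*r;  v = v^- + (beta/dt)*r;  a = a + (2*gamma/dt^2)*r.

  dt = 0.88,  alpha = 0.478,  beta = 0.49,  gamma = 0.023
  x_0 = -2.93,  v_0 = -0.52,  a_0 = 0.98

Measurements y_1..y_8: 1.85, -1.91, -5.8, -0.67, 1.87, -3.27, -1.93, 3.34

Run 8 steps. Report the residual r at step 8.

resid = 4.5830

step 1: x_pred=-3.0081  r=4.8581  x^+=-0.6860  v^+=3.0475  a^+=1.2686
step 2: x_pred=2.4870  r=-4.3970  x^+=0.3853  v^+=1.7155  a^+=1.0074
step 3: x_pred=2.2850  r=-8.0850  x^+=-1.5797  v^+=-1.8999  a^+=0.5271
step 4: x_pred=-3.0474  r=2.3774  x^+=-1.9110  v^+=-0.1122  a^+=0.6684
step 5: x_pred=-1.7509  r=3.6209  x^+=-0.0201  v^+=2.4922  a^+=0.8834
step 6: x_pred=2.5151  r=-5.7851  x^+=-0.2502  v^+=0.0484  a^+=0.5398
step 7: x_pred=0.0014  r=-1.9314  x^+=-0.9218  v^+=-0.5520  a^+=0.4251
step 8: x_pred=-1.2430  r=4.5830  x^+=0.9477  v^+=2.3740  a^+=0.6973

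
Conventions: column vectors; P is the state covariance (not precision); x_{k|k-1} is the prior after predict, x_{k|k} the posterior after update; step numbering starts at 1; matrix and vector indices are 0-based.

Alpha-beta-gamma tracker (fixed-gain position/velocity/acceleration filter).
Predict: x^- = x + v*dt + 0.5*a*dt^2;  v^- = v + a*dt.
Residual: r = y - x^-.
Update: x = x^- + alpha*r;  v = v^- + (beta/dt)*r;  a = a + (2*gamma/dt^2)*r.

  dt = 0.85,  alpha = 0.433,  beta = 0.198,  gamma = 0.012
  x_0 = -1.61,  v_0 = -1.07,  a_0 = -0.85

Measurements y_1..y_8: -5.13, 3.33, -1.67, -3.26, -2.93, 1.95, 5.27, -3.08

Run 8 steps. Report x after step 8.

x_post = -0.1679

step 1: x_pred=-2.8266  r=-2.3034  x^+=-3.8240  v^+=-2.3291  a^+=-0.9265
step 2: x_pred=-6.1384  r=9.4684  x^+=-2.0386  v^+=-0.9110  a^+=-0.6120
step 3: x_pred=-3.0340  r=1.3640  x^+=-2.4434  v^+=-1.1135  a^+=-0.5667
step 4: x_pred=-3.5946  r=0.3346  x^+=-3.4497  v^+=-1.5172  a^+=-0.5556
step 5: x_pred=-4.9401  r=2.0101  x^+=-4.0697  v^+=-1.5212  a^+=-0.4888
step 6: x_pred=-5.5393  r=7.4893  x^+=-2.2965  v^+=-0.1922  a^+=-0.2400
step 7: x_pred=-2.5465  r=7.8165  x^+=0.8380  v^+=1.4246  a^+=0.0196
step 8: x_pred=2.0561  r=-5.1361  x^+=-0.1679  v^+=0.2449  a^+=-0.1510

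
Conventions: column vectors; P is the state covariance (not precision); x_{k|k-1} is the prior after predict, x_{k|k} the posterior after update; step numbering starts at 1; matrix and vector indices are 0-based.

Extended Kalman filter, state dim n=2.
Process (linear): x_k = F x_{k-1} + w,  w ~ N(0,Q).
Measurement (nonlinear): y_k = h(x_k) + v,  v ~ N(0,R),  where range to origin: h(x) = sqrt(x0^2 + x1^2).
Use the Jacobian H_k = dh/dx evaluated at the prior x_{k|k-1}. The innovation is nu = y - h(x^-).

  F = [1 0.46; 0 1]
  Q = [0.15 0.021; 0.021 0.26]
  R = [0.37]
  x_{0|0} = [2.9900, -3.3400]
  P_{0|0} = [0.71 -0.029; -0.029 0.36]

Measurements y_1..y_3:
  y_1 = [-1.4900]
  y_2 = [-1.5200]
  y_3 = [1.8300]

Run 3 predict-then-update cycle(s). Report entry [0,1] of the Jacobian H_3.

H_jac[0,1] = 0.4928

step 1: x^-=[1.4536, -3.3400]  P^-=[0.9095 0.1576; 0.1576 0.6200]  H_jac=[0.3991 -0.9169]  S=[0.9208]  K=[0.2372; -0.5491]  nu=[-5.1326]  x^+=[0.2360, -0.5216]  P^+=[0.8577 0.2775; 0.2775 0.3424]
step 2: x^-=[-0.0039, -0.5216]  P^-=[1.3355 0.4560; 0.4560 0.6024]  H_jac=[-0.0076 -1.0000]  S=[0.9793]  K=[-0.4760; -0.6186]  nu=[-2.0416]  x^+=[0.9678, 0.7413]  P^+=[1.1136 0.1677; 0.1677 0.2276]
step 3: x^-=[1.3088, 0.7413]  P^-=[1.4660 0.2934; 0.2934 0.4876]  H_jac=[0.8701 0.4928]  S=[1.8500]  K=[0.7677; 0.2679]  nu=[0.3258]  x^+=[1.5589, 0.8286]  P^+=[0.3758 -0.0871; -0.0871 0.3549]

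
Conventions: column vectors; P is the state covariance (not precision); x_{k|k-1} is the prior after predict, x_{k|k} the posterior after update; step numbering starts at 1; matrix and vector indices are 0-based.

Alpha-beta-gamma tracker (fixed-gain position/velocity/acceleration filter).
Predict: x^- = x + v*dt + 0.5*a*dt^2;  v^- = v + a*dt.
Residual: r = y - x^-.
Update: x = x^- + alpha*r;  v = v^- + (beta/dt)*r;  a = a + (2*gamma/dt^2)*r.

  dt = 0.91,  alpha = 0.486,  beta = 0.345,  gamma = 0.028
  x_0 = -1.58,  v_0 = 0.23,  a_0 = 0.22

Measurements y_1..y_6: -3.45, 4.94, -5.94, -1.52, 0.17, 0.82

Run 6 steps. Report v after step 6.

v_post = 0.9039

step 1: x_pred=-1.2796  r=-2.1704  x^+=-2.3344  v^+=-0.3926  a^+=0.0732
step 2: x_pred=-2.6614  r=7.6014  x^+=1.0329  v^+=2.5558  a^+=0.5873
step 3: x_pred=3.6019  r=-9.5419  x^+=-1.0355  v^+=-0.5273  a^+=-0.0580
step 4: x_pred=-1.5393  r=0.0193  x^+=-1.5299  v^+=-0.5727  a^+=-0.0567
step 5: x_pred=-2.0746  r=2.2446  x^+=-0.9837  v^+=0.2267  a^+=0.0951
step 6: x_pred=-0.7381  r=1.5581  x^+=0.0192  v^+=0.9039  a^+=0.2005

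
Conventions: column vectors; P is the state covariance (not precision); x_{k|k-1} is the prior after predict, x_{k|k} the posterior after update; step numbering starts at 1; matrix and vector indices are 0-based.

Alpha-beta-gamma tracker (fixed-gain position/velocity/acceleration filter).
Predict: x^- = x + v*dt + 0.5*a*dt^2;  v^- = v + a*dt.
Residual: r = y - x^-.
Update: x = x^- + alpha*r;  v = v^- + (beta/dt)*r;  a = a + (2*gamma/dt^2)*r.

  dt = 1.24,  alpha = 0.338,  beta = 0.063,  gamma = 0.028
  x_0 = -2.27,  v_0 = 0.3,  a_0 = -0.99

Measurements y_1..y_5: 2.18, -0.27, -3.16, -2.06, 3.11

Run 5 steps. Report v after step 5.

step 1: x_pred=-2.6591  r=4.8391  x^+=-1.0235  v^+=-0.6817  a^+=-0.8138
step 2: x_pred=-2.4945  r=2.2245  x^+=-1.7426  v^+=-1.5778  a^+=-0.7327
step 3: x_pred=-4.2624  r=1.1024  x^+=-3.8898  v^+=-2.4304  a^+=-0.6926
step 4: x_pred=-7.4359  r=5.3759  x^+=-5.6189  v^+=-3.0161  a^+=-0.4968
step 5: x_pred=-9.7407  r=12.8507  x^+=-5.3972  v^+=-2.9792  a^+=-0.0288

v_post = -2.9792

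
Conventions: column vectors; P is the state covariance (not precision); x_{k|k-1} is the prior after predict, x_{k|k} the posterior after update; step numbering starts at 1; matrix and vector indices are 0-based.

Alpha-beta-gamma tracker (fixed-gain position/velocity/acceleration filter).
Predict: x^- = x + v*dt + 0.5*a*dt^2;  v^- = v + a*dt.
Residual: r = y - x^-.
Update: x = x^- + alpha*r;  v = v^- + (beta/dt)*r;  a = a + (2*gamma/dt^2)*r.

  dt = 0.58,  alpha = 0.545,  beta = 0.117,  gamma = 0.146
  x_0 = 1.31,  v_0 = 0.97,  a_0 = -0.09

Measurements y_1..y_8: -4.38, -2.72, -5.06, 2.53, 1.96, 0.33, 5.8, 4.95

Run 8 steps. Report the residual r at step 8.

step 1: x_pred=1.8575  r=-6.2375  x^+=-1.5420  v^+=-0.3404  a^+=-5.5042
step 2: x_pred=-2.6652  r=-0.0548  x^+=-2.6951  v^+=-3.5439  a^+=-5.5518
step 3: x_pred=-5.6844  r=0.6244  x^+=-5.3441  v^+=-6.6380  a^+=-5.0098
step 4: x_pred=-10.0368  r=12.5668  x^+=-3.1879  v^+=-7.0087  a^+=5.8983
step 5: x_pred=-6.2608  r=8.2208  x^+=-1.7805  v^+=-1.9293  a^+=13.0341
step 6: x_pred=-0.7071  r=1.0371  x^+=-0.1419  v^+=5.8397  a^+=13.9344
step 7: x_pred=5.5889  r=0.2111  x^+=5.7040  v^+=13.9642  a^+=14.1176
step 8: x_pred=16.1778  r=-11.2278  x^+=10.0586  v^+=19.8875  a^+=4.3717

resid = -11.2278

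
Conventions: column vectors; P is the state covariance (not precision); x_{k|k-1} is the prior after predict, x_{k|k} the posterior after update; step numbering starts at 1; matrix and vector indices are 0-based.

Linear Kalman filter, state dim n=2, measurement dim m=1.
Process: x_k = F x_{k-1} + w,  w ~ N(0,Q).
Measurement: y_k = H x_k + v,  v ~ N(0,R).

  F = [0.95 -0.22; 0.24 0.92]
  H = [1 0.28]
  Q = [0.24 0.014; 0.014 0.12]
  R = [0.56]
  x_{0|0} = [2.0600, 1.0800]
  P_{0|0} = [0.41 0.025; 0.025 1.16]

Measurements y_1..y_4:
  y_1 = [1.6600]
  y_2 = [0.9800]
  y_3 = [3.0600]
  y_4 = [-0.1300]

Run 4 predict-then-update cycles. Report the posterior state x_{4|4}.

x_post = [0.1730, 1.9390]

step 1: x^-=[1.7194, 1.4880]  P^-=[0.6557 -0.1068; -0.1068 1.1365]  S=[1.2450]  K=[0.5027; 0.1698]  nu=[-0.4760]  x^+=[1.4801, 1.4072]  P^+=[0.3411 -0.2131; -0.2131 1.1006]
step 2: x^-=[1.0965, 1.6498]  P^-=[0.6902 -0.3059; -0.3059 0.9771]  S=[1.1555]  K=[0.5232; -0.0280]  nu=[-0.5785]  x^+=[0.7939, 1.6660]  P^+=[0.3739 -0.2890; -0.2890 0.9762]
step 3: x^-=[0.3877, 1.7233]  P^-=[0.7455 -0.3357; -0.3357 0.8402]  S=[1.1834]  K=[0.5505; -0.0849]  nu=[2.1898]  x^+=[1.5933, 1.5374]  P^+=[0.3868 -0.2804; -0.2804 0.8316]
step 4: x^-=[1.1754, 1.7968]  P^-=[0.7465 -0.2964; -0.2964 0.7224]  S=[1.1972]  K=[0.5543; -0.0786]  nu=[-1.8085]  x^+=[0.1730, 1.9390]  P^+=[0.3788 -0.2442; -0.2442 0.7150]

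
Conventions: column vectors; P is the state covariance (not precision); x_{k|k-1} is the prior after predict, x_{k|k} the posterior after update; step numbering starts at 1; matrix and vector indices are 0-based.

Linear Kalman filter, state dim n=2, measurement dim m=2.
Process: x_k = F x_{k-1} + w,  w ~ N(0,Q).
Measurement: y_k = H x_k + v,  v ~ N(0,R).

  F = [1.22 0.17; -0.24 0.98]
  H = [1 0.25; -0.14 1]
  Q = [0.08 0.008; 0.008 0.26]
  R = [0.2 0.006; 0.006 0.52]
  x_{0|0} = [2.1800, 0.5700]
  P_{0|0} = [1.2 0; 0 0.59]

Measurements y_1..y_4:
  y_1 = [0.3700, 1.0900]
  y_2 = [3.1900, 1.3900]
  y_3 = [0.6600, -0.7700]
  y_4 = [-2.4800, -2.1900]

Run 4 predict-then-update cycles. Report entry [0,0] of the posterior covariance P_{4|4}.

P_post[0,0] = 0.1136

step 1: x^-=[2.7565, 0.0354]  P^-=[1.8831 -0.2451; -0.2451 0.8958]  S=[2.0166 -0.2702; -0.2702 1.5213]  K=[0.8796 -0.1782; 0.0732 0.6244]  nu=[-2.3954, 1.4405]  x^+=[0.3930, 0.7595]  P^+=[0.1900 -0.0608; -0.0608 0.3166]
step 2: x^-=[0.6085, 0.6500]  P^-=[0.3468 -0.0651; -0.0651 0.6036]  S=[0.5520 0.0456; 0.0456 1.1486]  K=[0.6090 -0.1231; 0.1118 0.5290]  nu=[2.4190, 0.8252]  x^+=[1.9800, 1.3570]  P^+=[0.1315 -0.0419; -0.0419 0.2699]
step 3: x^-=[2.6463, 0.8547]  P^-=[0.2662 -0.0340; -0.0340 0.5465]  S=[0.4834 0.0726; 0.0726 1.0812]  K=[0.5486 -0.1027; 0.1372 0.5006]  nu=[-2.2000, -1.2542]  x^+=[1.5683, -0.0750]  P^+=[0.1175 -0.0337; -0.0337 0.2564]
step 4: x^-=[1.9006, -0.4499]  P^-=[0.2483 -0.0226; -0.0226 0.5289]  S=[0.4701 0.0817; 0.0817 1.0601]  K=[0.5328 -0.0951; 0.1480 0.4905]  nu=[-4.2681, -1.4740]  x^+=[-0.2332, -1.8048]  P^+=[0.1136 -0.0304; -0.0304 0.2517]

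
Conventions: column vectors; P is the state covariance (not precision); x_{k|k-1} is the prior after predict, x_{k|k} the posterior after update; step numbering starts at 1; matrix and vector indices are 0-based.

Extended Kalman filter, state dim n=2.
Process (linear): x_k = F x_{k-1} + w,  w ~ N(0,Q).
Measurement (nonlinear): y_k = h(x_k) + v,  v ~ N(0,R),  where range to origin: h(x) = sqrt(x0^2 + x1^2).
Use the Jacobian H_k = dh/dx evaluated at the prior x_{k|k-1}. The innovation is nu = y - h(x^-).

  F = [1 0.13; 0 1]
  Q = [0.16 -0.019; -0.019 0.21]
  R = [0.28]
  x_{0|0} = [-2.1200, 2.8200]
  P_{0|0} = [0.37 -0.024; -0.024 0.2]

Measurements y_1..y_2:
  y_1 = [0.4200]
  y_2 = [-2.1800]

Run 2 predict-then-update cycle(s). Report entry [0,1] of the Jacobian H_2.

step 1: x^-=[-1.7534, 2.8200]  P^-=[0.5271 -0.0170; -0.0170 0.4100]  H_jac=[-0.5280 0.8492]  S=[0.7379]  K=[-0.3968; 0.4840]  nu=[-2.9007]  x^+=[-0.6025, 1.4160]  P^+=[0.4110 0.1247; 0.1247 0.2371]
step 2: x^-=[-0.4184, 1.4160]  P^-=[0.6074 0.1365; 0.1365 0.4471]  H_jac=[-0.2834 0.9590]  S=[0.6658]  K=[-0.0619; 0.5859]  nu=[-3.6566]  x^+=[-0.1922, -0.7265]  P^+=[0.6049 0.1607; 0.1607 0.2185]

H_jac[0,1] = 0.9590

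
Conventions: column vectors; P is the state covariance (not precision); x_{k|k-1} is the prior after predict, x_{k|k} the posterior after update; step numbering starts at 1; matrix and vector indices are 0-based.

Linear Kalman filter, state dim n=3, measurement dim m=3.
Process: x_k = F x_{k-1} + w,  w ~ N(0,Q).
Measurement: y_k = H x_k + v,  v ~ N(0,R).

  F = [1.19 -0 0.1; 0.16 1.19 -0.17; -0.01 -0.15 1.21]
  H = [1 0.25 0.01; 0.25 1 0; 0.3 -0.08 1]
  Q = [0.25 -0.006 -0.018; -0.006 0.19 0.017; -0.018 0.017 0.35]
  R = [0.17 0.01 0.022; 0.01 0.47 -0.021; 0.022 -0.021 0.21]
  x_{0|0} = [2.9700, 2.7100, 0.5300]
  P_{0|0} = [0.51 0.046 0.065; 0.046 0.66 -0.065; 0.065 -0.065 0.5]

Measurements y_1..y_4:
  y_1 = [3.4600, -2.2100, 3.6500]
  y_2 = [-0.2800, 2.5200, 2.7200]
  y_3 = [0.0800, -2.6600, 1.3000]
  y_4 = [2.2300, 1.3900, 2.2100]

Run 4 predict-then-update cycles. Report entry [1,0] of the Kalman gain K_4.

K[1,0] = -0.0419

step 1: x^-=[3.5873, 3.6100, 0.2051]  P^-=[0.9927 0.1279 0.1227; 0.1279 1.1924 -0.2887; 0.1227 -0.2887 1.1191]  S=[1.3023 0.6896 0.3577; 0.6896 1.7884 -0.2641; 0.3577 -0.2641 1.5398]  K=[0.8242 -0.0990 0.0580; 0.0017 0.6677 -0.1104; -0.2100 0.0585 0.8245]  nu=[-1.0319, -6.7168, 2.6575]  x^+=[3.5557, -1.1697, 2.2201]  P^+=[0.1605 -0.0796 -0.0221; -0.0796 0.3360 0.0136; -0.0221 0.0136 0.1750]
step 2: x^-=[4.4533, -1.2005, 2.8263]  P^-=[0.4738 -0.0854 -0.0166; -0.0854 0.6404 -0.0608; -0.0166 -0.0608 0.6092]  S=[0.6406 0.1972 0.1261; 0.1972 1.0973 -0.1255; 0.1261 -0.1255 0.8698]  K=[0.7297 -0.0973 0.0324; -0.0441 0.5640 -0.0704; -0.2046 0.0621 0.7389]  nu=[-4.4615, 2.6072, -1.5383]  x^+=[0.8945, 0.5750, 2.7647]  P^+=[0.1427 -0.0748 -0.0239; -0.0748 0.2848 0.0176; -0.0239 0.0176 0.1579]
step 3: x^-=[1.3409, 0.3574, 3.2500]  P^-=[0.4480 -0.0809 -0.0219; -0.0809 0.5673 -0.0427; -0.0219 -0.0427 0.5816]  S=[0.6124 0.1774 0.1187; 0.1774 1.0248 -0.1036; 0.1187 -0.1036 0.8332]  K=[0.7189 -0.0911 0.0291; -0.0442 0.5352 -0.0620; -0.2033 0.0621 0.7310]  nu=[-1.3828, -3.3526, -2.3237]  x^+=[0.5848, -1.2316, 1.6244]  P^+=[0.1400 -0.0713 -0.0239; -0.0713 0.2702 0.0178; -0.0239 0.0178 0.1563]
step 4: x^-=[0.8584, -1.6482, 2.1444]  P^-=[0.4441 -0.0763 -0.0226; -0.0763 0.5477 -0.0397; -0.0226 -0.0397 0.5789]  S=[0.6096 0.1764 0.1179; 0.1764 1.0073 -0.0982; 0.1179 -0.0982 0.8288]  K=[0.7170 -0.0883 0.0284; -0.0419 0.5263 -0.0600; -0.2030 0.0617 0.7303]  nu=[1.7622, 2.8236, -0.3238]  x^+=[1.8632, -0.2166, 1.7246]  P^+=[0.1393 -0.0698 -0.0238; -0.0698 0.2656 0.0176; -0.0238 0.0176 0.1561]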